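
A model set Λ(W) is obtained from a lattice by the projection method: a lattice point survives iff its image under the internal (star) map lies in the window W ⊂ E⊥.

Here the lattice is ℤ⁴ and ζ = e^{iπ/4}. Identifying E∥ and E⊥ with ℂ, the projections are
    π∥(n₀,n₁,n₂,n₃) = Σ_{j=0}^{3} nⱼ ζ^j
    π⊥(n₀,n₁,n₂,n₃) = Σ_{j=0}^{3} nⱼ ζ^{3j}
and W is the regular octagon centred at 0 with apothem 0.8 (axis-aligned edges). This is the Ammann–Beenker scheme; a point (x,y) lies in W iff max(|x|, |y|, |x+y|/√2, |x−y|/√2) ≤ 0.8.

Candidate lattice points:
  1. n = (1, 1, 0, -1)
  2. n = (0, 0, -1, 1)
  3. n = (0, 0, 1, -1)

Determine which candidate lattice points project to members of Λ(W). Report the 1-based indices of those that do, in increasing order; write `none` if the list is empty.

1

π⊥(n) = n₀ + n₁ζ³ + n₂ζ⁶ + n₃ζ⁹ where ζ = e^{iπ/4}.
candidate 1: n = (1, 1, 0, -1) → π⊥ ≈ (-0.41421, +0.00000); max(|x|,|y|,|x±y|/√2) = 0.41421 ≤ 0.8 ⇒ ∈ W
candidate 2: n = (0, 0, -1, 1) → π⊥ ≈ (+0.70711, +1.70711); max(|x|,|y|,|x±y|/√2) = 1.70711 > 0.8 ⇒ ∉ W
candidate 3: n = (0, 0, 1, -1) → π⊥ ≈ (-0.70711, -1.70711); max(|x|,|y|,|x±y|/√2) = 1.70711 > 0.8 ⇒ ∉ W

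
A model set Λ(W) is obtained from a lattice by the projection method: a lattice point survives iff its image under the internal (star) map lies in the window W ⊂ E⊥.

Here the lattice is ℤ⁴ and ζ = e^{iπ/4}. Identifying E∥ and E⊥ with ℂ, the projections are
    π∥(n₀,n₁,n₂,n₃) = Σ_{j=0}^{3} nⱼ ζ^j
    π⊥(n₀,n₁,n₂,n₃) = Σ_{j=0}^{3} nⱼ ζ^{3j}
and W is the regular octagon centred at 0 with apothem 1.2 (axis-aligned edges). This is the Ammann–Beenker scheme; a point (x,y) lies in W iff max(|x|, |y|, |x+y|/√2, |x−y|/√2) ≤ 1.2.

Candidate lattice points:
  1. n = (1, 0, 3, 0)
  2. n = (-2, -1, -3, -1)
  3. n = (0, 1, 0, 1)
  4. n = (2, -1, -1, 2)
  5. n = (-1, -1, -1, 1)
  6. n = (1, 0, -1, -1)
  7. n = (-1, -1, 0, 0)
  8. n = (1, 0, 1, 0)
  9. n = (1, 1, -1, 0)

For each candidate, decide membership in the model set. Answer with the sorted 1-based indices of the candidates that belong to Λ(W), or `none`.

5, 6, 7

With ζ = e^{iπ/4} the internal vectors are ζ^0,ζ^3,ζ^6,ζ^9.
#1 (1, 0, 3, 0): internal (1.00000, -3.00000); octagon support 3.00000 vs apothem 1.2 → ∉ W
#2 (-2, -1, -3, -1): internal (-2.00000, 1.58579); octagon support 2.53553 vs apothem 1.2 → ∉ W
#3 (0, 1, 0, 1): internal (0.00000, 1.41421); octagon support 1.41421 vs apothem 1.2 → ∉ W
#4 (2, -1, -1, 2): internal (4.12132, 1.70711); octagon support 4.12132 vs apothem 1.2 → ∉ W
#5 (-1, -1, -1, 1): internal (0.41421, 1.00000); octagon support 1.00000 vs apothem 1.2 → ∈ W
#6 (1, 0, -1, -1): internal (0.29289, 0.29289); octagon support 0.41421 vs apothem 1.2 → ∈ W
#7 (-1, -1, 0, 0): internal (-0.29289, -0.70711); octagon support 0.70711 vs apothem 1.2 → ∈ W
#8 (1, 0, 1, 0): internal (1.00000, -1.00000); octagon support 1.41421 vs apothem 1.2 → ∉ W
#9 (1, 1, -1, 0): internal (0.29289, 1.70711); octagon support 1.70711 vs apothem 1.2 → ∉ W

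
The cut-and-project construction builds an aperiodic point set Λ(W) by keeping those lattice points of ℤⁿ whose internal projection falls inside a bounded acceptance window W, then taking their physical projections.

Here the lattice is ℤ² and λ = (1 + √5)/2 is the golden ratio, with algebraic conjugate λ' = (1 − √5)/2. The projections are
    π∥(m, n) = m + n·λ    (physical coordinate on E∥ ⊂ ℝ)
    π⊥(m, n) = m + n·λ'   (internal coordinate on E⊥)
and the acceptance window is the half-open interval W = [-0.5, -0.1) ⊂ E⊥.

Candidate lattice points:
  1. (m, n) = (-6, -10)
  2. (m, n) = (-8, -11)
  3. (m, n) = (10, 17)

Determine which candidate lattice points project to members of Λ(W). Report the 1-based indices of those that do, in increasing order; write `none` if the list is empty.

none

Compute λ' = (1−√5)/2 = -0.618034, so π⊥(m,n) = m -0.618034·n.
#1 (-6,-10): internal coord -6 + (-10)·λ' = +0.180340; +0.180340 ∉ [-0.5, -0.1) → out
#2 (-8,-11): internal coord -8 + (-11)·λ' = -1.201626; -1.201626 ∉ [-0.5, -0.1) → out
#3 (10,17): internal coord 10 + (17)·λ' = -0.506578; -0.506578 ∉ [-0.5, -0.1) → out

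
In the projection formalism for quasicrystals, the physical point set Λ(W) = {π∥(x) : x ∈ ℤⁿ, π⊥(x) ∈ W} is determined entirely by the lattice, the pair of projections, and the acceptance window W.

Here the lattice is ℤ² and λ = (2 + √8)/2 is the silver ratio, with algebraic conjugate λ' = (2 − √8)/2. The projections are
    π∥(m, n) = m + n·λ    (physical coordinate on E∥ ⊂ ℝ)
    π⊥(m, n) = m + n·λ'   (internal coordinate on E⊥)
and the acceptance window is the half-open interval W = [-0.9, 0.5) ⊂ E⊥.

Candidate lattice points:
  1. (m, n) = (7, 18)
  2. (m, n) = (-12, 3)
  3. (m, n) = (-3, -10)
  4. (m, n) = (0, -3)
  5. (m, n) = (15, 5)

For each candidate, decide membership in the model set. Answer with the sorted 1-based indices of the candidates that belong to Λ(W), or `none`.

1

Compute λ' = (2−√8)/2 = -0.4142, so π⊥(m,n) = m -0.4142·n.
#1 (7,18): internal coord 7 + (18)·λ' = -0.4558; -0.4558 ∈ [-0.9, 0.5) → IN Λ
#2 (-12,3): internal coord -12 + (3)·λ' = -13.2426; -13.2426 ∉ [-0.9, 0.5) → out
#3 (-3,-10): internal coord -3 + (-10)·λ' = +1.1421; +1.1421 ∉ [-0.9, 0.5) → out
#4 (0,-3): internal coord 0 + (-3)·λ' = +1.2426; +1.2426 ∉ [-0.9, 0.5) → out
#5 (15,5): internal coord 15 + (5)·λ' = +12.9289; +12.9289 ∉ [-0.9, 0.5) → out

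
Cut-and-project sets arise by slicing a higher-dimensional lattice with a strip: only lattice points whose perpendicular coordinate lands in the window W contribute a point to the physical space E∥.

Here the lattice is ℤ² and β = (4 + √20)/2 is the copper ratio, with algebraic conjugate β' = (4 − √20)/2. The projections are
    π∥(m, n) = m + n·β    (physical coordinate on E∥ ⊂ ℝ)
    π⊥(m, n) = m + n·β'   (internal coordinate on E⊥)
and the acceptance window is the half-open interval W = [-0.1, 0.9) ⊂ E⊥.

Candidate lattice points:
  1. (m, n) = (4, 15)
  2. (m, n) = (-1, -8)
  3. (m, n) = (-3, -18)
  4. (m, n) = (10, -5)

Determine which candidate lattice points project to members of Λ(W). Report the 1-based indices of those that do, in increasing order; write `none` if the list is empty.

Numerically β ≈ 4.236068 and β' = −1/β ≈ -0.236068.
candidate 1: (m,n)=(4,15) → π∥ = 4+15·β ≈ 67.541020, π⊥ = 4+15·β' ≈ 0.458980 ∈ [-0.1, 0.9) ⇒ IN Λ
candidate 2: (m,n)=(-1,-8) → π∥ = -1-8·β ≈ -34.888544, π⊥ = -1-8·β' ≈ 0.888544 ∈ [-0.1, 0.9) ⇒ IN Λ
candidate 3: (m,n)=(-3,-18) → π∥ = -3-18·β ≈ -79.249224, π⊥ = -3-18·β' ≈ 1.249224 ∉ [-0.1, 0.9) ⇒ out
candidate 4: (m,n)=(10,-5) → π∥ = 10-5·β ≈ -11.180340, π⊥ = 10-5·β' ≈ 11.180340 ∉ [-0.1, 0.9) ⇒ out

1, 2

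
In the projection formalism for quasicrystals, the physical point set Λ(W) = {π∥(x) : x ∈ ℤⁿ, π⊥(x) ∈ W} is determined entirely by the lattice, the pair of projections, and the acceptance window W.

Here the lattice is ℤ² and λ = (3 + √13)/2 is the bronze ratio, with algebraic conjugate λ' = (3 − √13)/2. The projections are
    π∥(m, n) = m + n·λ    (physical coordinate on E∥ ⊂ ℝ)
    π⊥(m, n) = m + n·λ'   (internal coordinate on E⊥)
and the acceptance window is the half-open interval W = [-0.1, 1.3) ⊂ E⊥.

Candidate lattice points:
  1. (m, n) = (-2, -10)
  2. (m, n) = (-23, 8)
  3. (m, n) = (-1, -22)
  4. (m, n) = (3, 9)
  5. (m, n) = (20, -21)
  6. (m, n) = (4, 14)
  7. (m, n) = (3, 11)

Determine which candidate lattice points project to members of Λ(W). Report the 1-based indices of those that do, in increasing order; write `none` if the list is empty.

Numerically λ ≈ 3.302776 and λ' = −1/λ ≈ -0.302776.
candidate 1: (m,n)=(-2,-10) → π∥ = -2-10·λ ≈ -35.027756, π⊥ = -2-10·λ' ≈ 1.027756 ∈ [-0.1, 1.3) ⇒ IN Λ
candidate 2: (m,n)=(-23,8) → π∥ = -23+8·λ ≈ 3.422205, π⊥ = -23+8·λ' ≈ -25.422205 ∉ [-0.1, 1.3) ⇒ out
candidate 3: (m,n)=(-1,-22) → π∥ = -1-22·λ ≈ -73.661064, π⊥ = -1-22·λ' ≈ 5.661064 ∉ [-0.1, 1.3) ⇒ out
candidate 4: (m,n)=(3,9) → π∥ = 3+9·λ ≈ 32.724981, π⊥ = 3+9·λ' ≈ 0.275019 ∈ [-0.1, 1.3) ⇒ IN Λ
candidate 5: (m,n)=(20,-21) → π∥ = 20-21·λ ≈ -49.358288, π⊥ = 20-21·λ' ≈ 26.358288 ∉ [-0.1, 1.3) ⇒ out
candidate 6: (m,n)=(4,14) → π∥ = 4+14·λ ≈ 50.238859, π⊥ = 4+14·λ' ≈ -0.238859 ∉ [-0.1, 1.3) ⇒ out
candidate 7: (m,n)=(3,11) → π∥ = 3+11·λ ≈ 39.330532, π⊥ = 3+11·λ' ≈ -0.330532 ∉ [-0.1, 1.3) ⇒ out

1, 4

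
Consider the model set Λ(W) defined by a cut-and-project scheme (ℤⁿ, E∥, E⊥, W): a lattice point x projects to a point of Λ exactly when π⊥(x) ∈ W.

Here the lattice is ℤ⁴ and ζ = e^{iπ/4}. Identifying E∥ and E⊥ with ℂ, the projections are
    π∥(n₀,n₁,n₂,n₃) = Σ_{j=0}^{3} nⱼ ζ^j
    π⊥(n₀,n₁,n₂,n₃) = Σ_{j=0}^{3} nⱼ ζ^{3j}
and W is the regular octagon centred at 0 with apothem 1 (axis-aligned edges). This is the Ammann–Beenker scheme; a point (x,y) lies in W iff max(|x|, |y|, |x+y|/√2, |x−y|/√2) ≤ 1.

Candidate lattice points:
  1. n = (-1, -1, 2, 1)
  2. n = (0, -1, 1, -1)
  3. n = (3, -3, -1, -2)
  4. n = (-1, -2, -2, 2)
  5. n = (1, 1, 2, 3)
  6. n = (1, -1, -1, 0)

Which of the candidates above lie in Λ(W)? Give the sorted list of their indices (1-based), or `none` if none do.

Internal map: ζ^{3j} for j=0..3 gives (1,0), (−√2/2,√2/2), (0,−1), (√2/2,√2/2).
#1 (-1, -1, 2, 1): internal (0.4142, -2.0000); octagon support 2.0000 vs apothem 1 → ∉ W
#2 (0, -1, 1, -1): internal (0.0000, -2.4142); octagon support 2.4142 vs apothem 1 → ∉ W
#3 (3, -3, -1, -2): internal (3.7071, -2.5355); octagon support 4.4142 vs apothem 1 → ∉ W
#4 (-1, -2, -2, 2): internal (1.8284, 2.0000); octagon support 2.7071 vs apothem 1 → ∉ W
#5 (1, 1, 2, 3): internal (2.4142, 0.8284); octagon support 2.4142 vs apothem 1 → ∉ W
#6 (1, -1, -1, 0): internal (1.7071, 0.2929); octagon support 1.7071 vs apothem 1 → ∉ W

none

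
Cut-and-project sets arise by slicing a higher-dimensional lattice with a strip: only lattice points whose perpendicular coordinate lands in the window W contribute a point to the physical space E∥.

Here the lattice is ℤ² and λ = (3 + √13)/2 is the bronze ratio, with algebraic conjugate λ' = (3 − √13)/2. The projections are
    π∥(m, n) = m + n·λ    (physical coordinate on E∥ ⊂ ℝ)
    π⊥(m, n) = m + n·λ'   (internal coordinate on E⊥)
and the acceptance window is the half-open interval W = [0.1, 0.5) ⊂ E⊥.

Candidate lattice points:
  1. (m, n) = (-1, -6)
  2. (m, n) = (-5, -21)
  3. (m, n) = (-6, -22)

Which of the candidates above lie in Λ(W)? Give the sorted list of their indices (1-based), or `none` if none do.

none

Compute λ' = (3−√13)/2 = -0.30278, so π⊥(m,n) = m -0.30278·n.
candidate 1: (m,n)=(-1,-6) → π∥ = -1-6·λ ≈ -20.81665, π⊥ = -1-6·λ' ≈ 0.81665 ∉ [0.1, 0.5) ⇒ out
candidate 2: (m,n)=(-5,-21) → π∥ = -5-21·λ ≈ -74.35829, π⊥ = -5-21·λ' ≈ 1.35829 ∉ [0.1, 0.5) ⇒ out
candidate 3: (m,n)=(-6,-22) → π∥ = -6-22·λ ≈ -78.66106, π⊥ = -6-22·λ' ≈ 0.66106 ∉ [0.1, 0.5) ⇒ out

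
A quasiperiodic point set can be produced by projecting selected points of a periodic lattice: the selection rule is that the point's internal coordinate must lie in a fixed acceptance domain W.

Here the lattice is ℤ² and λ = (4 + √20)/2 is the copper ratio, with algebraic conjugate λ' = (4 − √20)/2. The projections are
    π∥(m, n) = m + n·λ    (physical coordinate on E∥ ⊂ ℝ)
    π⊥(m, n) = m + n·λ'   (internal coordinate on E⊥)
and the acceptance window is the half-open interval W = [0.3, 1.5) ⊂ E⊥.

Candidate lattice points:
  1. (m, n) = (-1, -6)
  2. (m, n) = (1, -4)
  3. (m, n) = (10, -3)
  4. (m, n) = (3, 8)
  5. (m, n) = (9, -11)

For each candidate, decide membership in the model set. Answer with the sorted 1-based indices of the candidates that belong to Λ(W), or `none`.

Compute λ' = (4−√20)/2 = -0.2361, so π⊥(m,n) = m -0.2361·n.
candidate 1: (m,n)=(-1,-6) → π∥ = -1-6·λ ≈ -26.4164, π⊥ = -1-6·λ' ≈ 0.4164 ∈ [0.3, 1.5) ⇒ IN Λ
candidate 2: (m,n)=(1,-4) → π∥ = 1-4·λ ≈ -15.9443, π⊥ = 1-4·λ' ≈ 1.9443 ∉ [0.3, 1.5) ⇒ out
candidate 3: (m,n)=(10,-3) → π∥ = 10-3·λ ≈ -2.7082, π⊥ = 10-3·λ' ≈ 10.7082 ∉ [0.3, 1.5) ⇒ out
candidate 4: (m,n)=(3,8) → π∥ = 3+8·λ ≈ 36.8885, π⊥ = 3+8·λ' ≈ 1.1115 ∈ [0.3, 1.5) ⇒ IN Λ
candidate 5: (m,n)=(9,-11) → π∥ = 9-11·λ ≈ -37.5967, π⊥ = 9-11·λ' ≈ 11.5967 ∉ [0.3, 1.5) ⇒ out

1, 4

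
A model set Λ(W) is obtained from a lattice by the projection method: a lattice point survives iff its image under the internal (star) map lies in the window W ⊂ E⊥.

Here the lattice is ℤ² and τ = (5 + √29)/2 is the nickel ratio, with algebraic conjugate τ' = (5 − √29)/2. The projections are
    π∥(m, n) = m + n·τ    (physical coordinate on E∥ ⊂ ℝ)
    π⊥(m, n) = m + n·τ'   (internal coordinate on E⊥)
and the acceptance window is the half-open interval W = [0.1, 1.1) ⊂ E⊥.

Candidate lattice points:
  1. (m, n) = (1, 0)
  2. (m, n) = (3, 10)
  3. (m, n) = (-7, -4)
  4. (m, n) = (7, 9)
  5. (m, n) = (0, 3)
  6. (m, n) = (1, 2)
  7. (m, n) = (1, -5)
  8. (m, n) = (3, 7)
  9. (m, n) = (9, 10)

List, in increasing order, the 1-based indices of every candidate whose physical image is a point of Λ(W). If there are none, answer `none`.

Numerically τ ≈ 5.192582 and τ' = −1/τ ≈ -0.192582.
candidate 1: (m,n)=(1,0) → π∥ = 1+0·τ ≈ 1.000000, π⊥ = 1+0·τ' ≈ 1.000000 ∈ [0.1, 1.1) ⇒ IN Λ
candidate 2: (m,n)=(3,10) → π∥ = 3+10·τ ≈ 54.925824, π⊥ = 3+10·τ' ≈ 1.074176 ∈ [0.1, 1.1) ⇒ IN Λ
candidate 3: (m,n)=(-7,-4) → π∥ = -7-4·τ ≈ -27.770330, π⊥ = -7-4·τ' ≈ -6.229670 ∉ [0.1, 1.1) ⇒ out
candidate 4: (m,n)=(7,9) → π∥ = 7+9·τ ≈ 53.733242, π⊥ = 7+9·τ' ≈ 5.266758 ∉ [0.1, 1.1) ⇒ out
candidate 5: (m,n)=(0,3) → π∥ = 0+3·τ ≈ 15.577747, π⊥ = 0+3·τ' ≈ -0.577747 ∉ [0.1, 1.1) ⇒ out
candidate 6: (m,n)=(1,2) → π∥ = 1+2·τ ≈ 11.385165, π⊥ = 1+2·τ' ≈ 0.614835 ∈ [0.1, 1.1) ⇒ IN Λ
candidate 7: (m,n)=(1,-5) → π∥ = 1-5·τ ≈ -24.962912, π⊥ = 1-5·τ' ≈ 1.962912 ∉ [0.1, 1.1) ⇒ out
candidate 8: (m,n)=(3,7) → π∥ = 3+7·τ ≈ 39.348077, π⊥ = 3+7·τ' ≈ 1.651923 ∉ [0.1, 1.1) ⇒ out
candidate 9: (m,n)=(9,10) → π∥ = 9+10·τ ≈ 60.925824, π⊥ = 9+10·τ' ≈ 7.074176 ∉ [0.1, 1.1) ⇒ out

1, 2, 6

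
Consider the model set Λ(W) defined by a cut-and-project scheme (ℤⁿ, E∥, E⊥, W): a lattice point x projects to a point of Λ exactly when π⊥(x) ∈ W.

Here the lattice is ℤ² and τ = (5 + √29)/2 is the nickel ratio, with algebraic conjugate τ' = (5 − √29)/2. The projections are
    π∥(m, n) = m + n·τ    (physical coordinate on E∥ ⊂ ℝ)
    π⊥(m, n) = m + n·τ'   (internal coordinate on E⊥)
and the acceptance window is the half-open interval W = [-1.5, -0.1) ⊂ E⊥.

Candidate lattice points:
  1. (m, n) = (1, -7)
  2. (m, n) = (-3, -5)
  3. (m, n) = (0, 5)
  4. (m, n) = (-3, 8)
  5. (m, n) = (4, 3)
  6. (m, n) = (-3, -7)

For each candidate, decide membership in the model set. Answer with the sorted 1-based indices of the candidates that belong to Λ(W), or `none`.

Numerically τ ≈ 5.1926 and τ' = −1/τ ≈ -0.1926.
[1] lift (1,-7): star map gives 2.3481; window check -1.5 ≤ 2.3481 < -0.1 is false → out
[2] lift (-3,-5): star map gives -2.0371; window check -1.5 ≤ -2.0371 < -0.1 is false → out
[3] lift (0,5): star map gives -0.9629; window check -1.5 ≤ -0.9629 < -0.1 is true → IN Λ
[4] lift (-3,8): star map gives -4.5407; window check -1.5 ≤ -4.5407 < -0.1 is false → out
[5] lift (4,3): star map gives 3.4223; window check -1.5 ≤ 3.4223 < -0.1 is false → out
[6] lift (-3,-7): star map gives -1.6519; window check -1.5 ≤ -1.6519 < -0.1 is false → out

3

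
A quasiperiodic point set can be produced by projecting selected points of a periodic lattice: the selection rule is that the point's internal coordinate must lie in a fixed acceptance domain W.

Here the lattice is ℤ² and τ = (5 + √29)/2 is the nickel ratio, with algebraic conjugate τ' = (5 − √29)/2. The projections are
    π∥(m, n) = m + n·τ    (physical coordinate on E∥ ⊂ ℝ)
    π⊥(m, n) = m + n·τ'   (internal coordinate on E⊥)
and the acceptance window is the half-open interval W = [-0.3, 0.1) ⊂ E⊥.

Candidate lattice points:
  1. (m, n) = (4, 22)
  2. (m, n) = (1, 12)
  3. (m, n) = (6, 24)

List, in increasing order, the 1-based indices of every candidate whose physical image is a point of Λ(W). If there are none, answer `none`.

τ' = (5−√29)/2 ≈ -0.192582.
#1 (4,22): internal coord 4 + (22)·τ' = -0.236813; -0.236813 ∈ [-0.3, 0.1) → IN Λ
#2 (1,12): internal coord 1 + (12)·τ' = -1.310989; -1.310989 ∉ [-0.3, 0.1) → out
#3 (6,24): internal coord 6 + (24)·τ' = +1.378022; +1.378022 ∉ [-0.3, 0.1) → out

1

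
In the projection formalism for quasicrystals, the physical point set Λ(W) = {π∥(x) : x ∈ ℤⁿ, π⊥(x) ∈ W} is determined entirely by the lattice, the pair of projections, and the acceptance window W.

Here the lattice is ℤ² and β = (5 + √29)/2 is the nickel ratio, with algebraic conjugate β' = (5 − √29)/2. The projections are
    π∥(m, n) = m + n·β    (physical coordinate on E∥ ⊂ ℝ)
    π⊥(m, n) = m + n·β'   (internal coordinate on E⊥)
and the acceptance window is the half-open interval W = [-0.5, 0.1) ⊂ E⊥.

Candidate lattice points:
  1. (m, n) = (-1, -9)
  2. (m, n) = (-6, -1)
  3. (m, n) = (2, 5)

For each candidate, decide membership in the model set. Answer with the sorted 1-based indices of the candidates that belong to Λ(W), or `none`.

Numerically β ≈ 5.19258 and β' = −1/β ≈ -0.19258.
[1] lift (-1,-9): star map gives 0.73324; window check -0.5 ≤ 0.73324 < 0.1 is false → out
[2] lift (-6,-1): star map gives -5.80742; window check -0.5 ≤ -5.80742 < 0.1 is false → out
[3] lift (2,5): star map gives 1.03709; window check -0.5 ≤ 1.03709 < 0.1 is false → out

none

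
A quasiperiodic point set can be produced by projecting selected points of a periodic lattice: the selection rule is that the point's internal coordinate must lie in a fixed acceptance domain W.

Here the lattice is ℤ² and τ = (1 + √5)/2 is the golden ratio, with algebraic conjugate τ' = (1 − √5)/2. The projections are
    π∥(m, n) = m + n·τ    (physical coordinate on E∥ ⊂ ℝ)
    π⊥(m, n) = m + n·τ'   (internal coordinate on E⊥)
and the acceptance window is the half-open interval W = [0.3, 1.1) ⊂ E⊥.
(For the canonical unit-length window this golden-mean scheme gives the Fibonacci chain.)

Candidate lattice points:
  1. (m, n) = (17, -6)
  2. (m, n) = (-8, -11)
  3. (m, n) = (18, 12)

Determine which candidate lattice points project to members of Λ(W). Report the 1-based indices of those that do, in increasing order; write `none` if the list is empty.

none

Compute τ' = (1−√5)/2 = -0.618034, so π⊥(m,n) = m -0.618034·n.
[1] lift (17,-6): star map gives 20.708204; window check 0.3 ≤ 20.708204 < 1.1 is false → out
[2] lift (-8,-11): star map gives -1.201626; window check 0.3 ≤ -1.201626 < 1.1 is false → out
[3] lift (18,12): star map gives 10.583592; window check 0.3 ≤ 10.583592 < 1.1 is false → out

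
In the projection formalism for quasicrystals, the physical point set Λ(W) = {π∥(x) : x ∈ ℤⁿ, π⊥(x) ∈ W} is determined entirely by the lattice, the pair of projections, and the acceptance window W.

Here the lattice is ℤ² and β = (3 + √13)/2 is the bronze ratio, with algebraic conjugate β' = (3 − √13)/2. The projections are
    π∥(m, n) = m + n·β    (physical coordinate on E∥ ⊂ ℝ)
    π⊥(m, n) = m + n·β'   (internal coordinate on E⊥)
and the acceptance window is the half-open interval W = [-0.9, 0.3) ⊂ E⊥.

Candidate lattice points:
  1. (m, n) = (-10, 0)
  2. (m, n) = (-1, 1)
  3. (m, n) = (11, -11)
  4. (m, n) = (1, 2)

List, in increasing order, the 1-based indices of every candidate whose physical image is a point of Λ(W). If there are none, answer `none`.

Compute β' = (3−√13)/2 = -0.3028, so π⊥(m,n) = m -0.3028·n.
#1 (-10,0): internal coord -10 + (0)·β' = -10.0000; -10.0000 ∉ [-0.9, 0.3) → out
#2 (-1,1): internal coord -1 + (1)·β' = -1.3028; -1.3028 ∉ [-0.9, 0.3) → out
#3 (11,-11): internal coord 11 + (-11)·β' = +14.3305; +14.3305 ∉ [-0.9, 0.3) → out
#4 (1,2): internal coord 1 + (2)·β' = +0.3944; +0.3944 ∉ [-0.9, 0.3) → out

none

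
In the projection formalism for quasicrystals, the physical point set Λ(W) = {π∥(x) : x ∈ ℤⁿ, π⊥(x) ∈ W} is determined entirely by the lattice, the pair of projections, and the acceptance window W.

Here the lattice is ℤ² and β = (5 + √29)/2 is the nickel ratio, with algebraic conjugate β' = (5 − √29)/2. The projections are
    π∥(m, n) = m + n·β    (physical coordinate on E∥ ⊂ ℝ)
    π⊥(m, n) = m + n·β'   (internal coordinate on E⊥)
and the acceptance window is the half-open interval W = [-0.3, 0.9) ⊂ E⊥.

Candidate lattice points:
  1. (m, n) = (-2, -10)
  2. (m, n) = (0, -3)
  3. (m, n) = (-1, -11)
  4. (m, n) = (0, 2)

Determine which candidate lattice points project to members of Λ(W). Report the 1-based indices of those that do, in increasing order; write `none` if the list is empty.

Numerically β ≈ 5.19258 and β' = −1/β ≈ -0.19258.
[1] lift (-2,-10): star map gives -0.07418; window check -0.3 ≤ -0.07418 < 0.9 is true → IN Λ
[2] lift (0,-3): star map gives 0.57775; window check -0.3 ≤ 0.57775 < 0.9 is true → IN Λ
[3] lift (-1,-11): star map gives 1.11841; window check -0.3 ≤ 1.11841 < 0.9 is false → out
[4] lift (0,2): star map gives -0.38516; window check -0.3 ≤ -0.38516 < 0.9 is false → out

1, 2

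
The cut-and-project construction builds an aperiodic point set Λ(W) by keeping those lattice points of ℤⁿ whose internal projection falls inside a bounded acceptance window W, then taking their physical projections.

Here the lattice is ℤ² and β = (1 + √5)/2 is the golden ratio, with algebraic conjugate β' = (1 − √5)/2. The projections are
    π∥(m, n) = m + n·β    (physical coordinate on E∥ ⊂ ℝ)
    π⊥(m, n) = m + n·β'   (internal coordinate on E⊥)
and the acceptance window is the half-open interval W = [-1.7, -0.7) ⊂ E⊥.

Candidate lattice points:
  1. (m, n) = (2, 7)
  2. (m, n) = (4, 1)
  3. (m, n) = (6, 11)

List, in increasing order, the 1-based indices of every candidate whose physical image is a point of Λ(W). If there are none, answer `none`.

3

Numerically β ≈ 1.618034 and β' = −1/β ≈ -0.618034.
candidate 1: (m,n)=(2,7) → π∥ = 2+7·β ≈ 13.326238, π⊥ = 2+7·β' ≈ -2.326238 ∉ [-1.7, -0.7) ⇒ out
candidate 2: (m,n)=(4,1) → π∥ = 4+1·β ≈ 5.618034, π⊥ = 4+1·β' ≈ 3.381966 ∉ [-1.7, -0.7) ⇒ out
candidate 3: (m,n)=(6,11) → π∥ = 6+11·β ≈ 23.798374, π⊥ = 6+11·β' ≈ -0.798374 ∈ [-1.7, -0.7) ⇒ IN Λ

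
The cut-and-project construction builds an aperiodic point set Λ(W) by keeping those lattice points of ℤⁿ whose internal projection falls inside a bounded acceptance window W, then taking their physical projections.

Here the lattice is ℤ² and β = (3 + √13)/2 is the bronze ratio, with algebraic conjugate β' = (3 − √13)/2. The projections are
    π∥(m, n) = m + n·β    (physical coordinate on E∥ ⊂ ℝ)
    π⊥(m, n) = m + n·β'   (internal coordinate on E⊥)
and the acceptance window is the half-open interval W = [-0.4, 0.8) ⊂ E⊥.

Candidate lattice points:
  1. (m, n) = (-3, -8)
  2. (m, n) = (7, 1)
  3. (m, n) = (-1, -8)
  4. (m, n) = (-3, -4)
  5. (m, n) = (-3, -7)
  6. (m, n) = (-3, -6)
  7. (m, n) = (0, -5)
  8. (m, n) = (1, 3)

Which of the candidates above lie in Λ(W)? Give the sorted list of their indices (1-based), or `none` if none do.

8

Numerically β ≈ 3.302776 and β' = −1/β ≈ -0.302776.
candidate 1: (m,n)=(-3,-8) → π∥ = -3-8·β ≈ -29.422205, π⊥ = -3-8·β' ≈ -0.577795 ∉ [-0.4, 0.8) ⇒ out
candidate 2: (m,n)=(7,1) → π∥ = 7+1·β ≈ 10.302776, π⊥ = 7+1·β' ≈ 6.697224 ∉ [-0.4, 0.8) ⇒ out
candidate 3: (m,n)=(-1,-8) → π∥ = -1-8·β ≈ -27.422205, π⊥ = -1-8·β' ≈ 1.422205 ∉ [-0.4, 0.8) ⇒ out
candidate 4: (m,n)=(-3,-4) → π∥ = -3-4·β ≈ -16.211103, π⊥ = -3-4·β' ≈ -1.788897 ∉ [-0.4, 0.8) ⇒ out
candidate 5: (m,n)=(-3,-7) → π∥ = -3-7·β ≈ -26.119429, π⊥ = -3-7·β' ≈ -0.880571 ∉ [-0.4, 0.8) ⇒ out
candidate 6: (m,n)=(-3,-6) → π∥ = -3-6·β ≈ -22.816654, π⊥ = -3-6·β' ≈ -1.183346 ∉ [-0.4, 0.8) ⇒ out
candidate 7: (m,n)=(0,-5) → π∥ = 0-5·β ≈ -16.513878, π⊥ = 0-5·β' ≈ 1.513878 ∉ [-0.4, 0.8) ⇒ out
candidate 8: (m,n)=(1,3) → π∥ = 1+3·β ≈ 10.908327, π⊥ = 1+3·β' ≈ 0.091673 ∈ [-0.4, 0.8) ⇒ IN Λ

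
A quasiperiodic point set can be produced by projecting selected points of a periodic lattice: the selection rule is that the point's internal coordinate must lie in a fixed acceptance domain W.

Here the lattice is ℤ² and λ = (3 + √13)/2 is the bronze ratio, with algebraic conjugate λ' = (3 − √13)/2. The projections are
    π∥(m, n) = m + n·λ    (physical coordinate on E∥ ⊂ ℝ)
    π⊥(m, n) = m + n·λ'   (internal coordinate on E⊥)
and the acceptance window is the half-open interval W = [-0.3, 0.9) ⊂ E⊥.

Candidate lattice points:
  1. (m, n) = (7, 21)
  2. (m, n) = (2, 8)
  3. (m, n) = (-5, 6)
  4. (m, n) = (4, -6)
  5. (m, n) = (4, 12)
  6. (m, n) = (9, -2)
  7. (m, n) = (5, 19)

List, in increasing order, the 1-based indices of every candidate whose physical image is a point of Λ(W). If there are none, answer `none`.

Compute λ' = (3−√13)/2 = -0.30278, so π⊥(m,n) = m -0.30278·n.
[1] lift (7,21): star map gives 0.64171; window check -0.3 ≤ 0.64171 < 0.9 is true → IN Λ
[2] lift (2,8): star map gives -0.42221; window check -0.3 ≤ -0.42221 < 0.9 is false → out
[3] lift (-5,6): star map gives -6.81665; window check -0.3 ≤ -6.81665 < 0.9 is false → out
[4] lift (4,-6): star map gives 5.81665; window check -0.3 ≤ 5.81665 < 0.9 is false → out
[5] lift (4,12): star map gives 0.36669; window check -0.3 ≤ 0.36669 < 0.9 is true → IN Λ
[6] lift (9,-2): star map gives 9.60555; window check -0.3 ≤ 9.60555 < 0.9 is false → out
[7] lift (5,19): star map gives -0.75274; window check -0.3 ≤ -0.75274 < 0.9 is false → out

1, 5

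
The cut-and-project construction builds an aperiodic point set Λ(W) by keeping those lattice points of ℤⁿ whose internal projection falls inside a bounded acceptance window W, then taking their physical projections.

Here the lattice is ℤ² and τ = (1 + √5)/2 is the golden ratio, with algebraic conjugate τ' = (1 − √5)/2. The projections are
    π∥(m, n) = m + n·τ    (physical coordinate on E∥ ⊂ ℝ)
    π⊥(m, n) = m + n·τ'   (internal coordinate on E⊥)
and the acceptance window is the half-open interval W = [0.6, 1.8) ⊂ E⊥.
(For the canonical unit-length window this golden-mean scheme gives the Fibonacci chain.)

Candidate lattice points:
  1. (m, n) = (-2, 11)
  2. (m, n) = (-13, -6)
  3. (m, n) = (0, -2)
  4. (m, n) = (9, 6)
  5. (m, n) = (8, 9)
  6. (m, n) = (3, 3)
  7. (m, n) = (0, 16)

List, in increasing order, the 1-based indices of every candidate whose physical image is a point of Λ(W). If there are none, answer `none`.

3, 6

τ' = (1−√5)/2 ≈ -0.61803.
candidate 1: (m,n)=(-2,11) → π∥ = -2+11·τ ≈ 15.79837, π⊥ = -2+11·τ' ≈ -8.79837 ∉ [0.6, 1.8) ⇒ out
candidate 2: (m,n)=(-13,-6) → π∥ = -13-6·τ ≈ -22.70820, π⊥ = -13-6·τ' ≈ -9.29180 ∉ [0.6, 1.8) ⇒ out
candidate 3: (m,n)=(0,-2) → π∥ = 0-2·τ ≈ -3.23607, π⊥ = 0-2·τ' ≈ 1.23607 ∈ [0.6, 1.8) ⇒ IN Λ
candidate 4: (m,n)=(9,6) → π∥ = 9+6·τ ≈ 18.70820, π⊥ = 9+6·τ' ≈ 5.29180 ∉ [0.6, 1.8) ⇒ out
candidate 5: (m,n)=(8,9) → π∥ = 8+9·τ ≈ 22.56231, π⊥ = 8+9·τ' ≈ 2.43769 ∉ [0.6, 1.8) ⇒ out
candidate 6: (m,n)=(3,3) → π∥ = 3+3·τ ≈ 7.85410, π⊥ = 3+3·τ' ≈ 1.14590 ∈ [0.6, 1.8) ⇒ IN Λ
candidate 7: (m,n)=(0,16) → π∥ = 0+16·τ ≈ 25.88854, π⊥ = 0+16·τ' ≈ -9.88854 ∉ [0.6, 1.8) ⇒ out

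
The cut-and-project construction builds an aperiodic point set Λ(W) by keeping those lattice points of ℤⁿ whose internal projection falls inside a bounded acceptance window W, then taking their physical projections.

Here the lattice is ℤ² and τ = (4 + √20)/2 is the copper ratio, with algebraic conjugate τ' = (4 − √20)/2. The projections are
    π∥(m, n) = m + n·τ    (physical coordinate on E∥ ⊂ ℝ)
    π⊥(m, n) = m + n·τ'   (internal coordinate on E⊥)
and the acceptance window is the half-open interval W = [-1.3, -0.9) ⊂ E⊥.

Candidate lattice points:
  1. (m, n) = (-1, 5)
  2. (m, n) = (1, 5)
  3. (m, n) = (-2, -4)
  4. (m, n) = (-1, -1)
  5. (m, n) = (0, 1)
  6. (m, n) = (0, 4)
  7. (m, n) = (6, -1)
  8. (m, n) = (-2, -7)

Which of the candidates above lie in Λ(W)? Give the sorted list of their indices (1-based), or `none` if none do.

3, 6

τ' = (4−√20)/2 ≈ -0.23607.
candidate 1: (m,n)=(-1,5) → π∥ = -1+5·τ ≈ 20.18034, π⊥ = -1+5·τ' ≈ -2.18034 ∉ [-1.3, -0.9) ⇒ out
candidate 2: (m,n)=(1,5) → π∥ = 1+5·τ ≈ 22.18034, π⊥ = 1+5·τ' ≈ -0.18034 ∉ [-1.3, -0.9) ⇒ out
candidate 3: (m,n)=(-2,-4) → π∥ = -2-4·τ ≈ -18.94427, π⊥ = -2-4·τ' ≈ -1.05573 ∈ [-1.3, -0.9) ⇒ IN Λ
candidate 4: (m,n)=(-1,-1) → π∥ = -1-1·τ ≈ -5.23607, π⊥ = -1-1·τ' ≈ -0.76393 ∉ [-1.3, -0.9) ⇒ out
candidate 5: (m,n)=(0,1) → π∥ = 0+1·τ ≈ 4.23607, π⊥ = 0+1·τ' ≈ -0.23607 ∉ [-1.3, -0.9) ⇒ out
candidate 6: (m,n)=(0,4) → π∥ = 0+4·τ ≈ 16.94427, π⊥ = 0+4·τ' ≈ -0.94427 ∈ [-1.3, -0.9) ⇒ IN Λ
candidate 7: (m,n)=(6,-1) → π∥ = 6-1·τ ≈ 1.76393, π⊥ = 6-1·τ' ≈ 6.23607 ∉ [-1.3, -0.9) ⇒ out
candidate 8: (m,n)=(-2,-7) → π∥ = -2-7·τ ≈ -31.65248, π⊥ = -2-7·τ' ≈ -0.34752 ∉ [-1.3, -0.9) ⇒ out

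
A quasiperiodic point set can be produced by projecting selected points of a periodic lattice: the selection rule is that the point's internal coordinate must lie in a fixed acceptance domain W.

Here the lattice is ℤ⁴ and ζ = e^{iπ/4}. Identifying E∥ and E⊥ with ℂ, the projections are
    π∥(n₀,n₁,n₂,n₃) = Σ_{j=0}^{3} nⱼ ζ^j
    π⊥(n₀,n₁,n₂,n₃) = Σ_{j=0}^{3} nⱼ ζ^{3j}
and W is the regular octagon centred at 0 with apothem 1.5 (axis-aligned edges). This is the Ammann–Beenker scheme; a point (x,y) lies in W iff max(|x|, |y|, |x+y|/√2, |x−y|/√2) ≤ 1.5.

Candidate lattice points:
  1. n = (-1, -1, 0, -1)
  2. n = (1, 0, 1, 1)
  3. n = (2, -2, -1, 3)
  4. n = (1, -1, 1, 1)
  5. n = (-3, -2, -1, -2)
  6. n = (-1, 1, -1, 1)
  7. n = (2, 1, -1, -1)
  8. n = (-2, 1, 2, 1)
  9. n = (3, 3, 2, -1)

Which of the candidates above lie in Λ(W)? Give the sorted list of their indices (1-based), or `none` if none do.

7, 9

π⊥(n) = n₀ + n₁ζ³ + n₂ζ⁶ + n₃ζ⁹ where ζ = e^{iπ/4}.
#1 (-1, -1, 0, -1): internal (-1.00000, -1.41421); octagon support 1.70711 vs apothem 1.5 → ∉ W
#2 (1, 0, 1, 1): internal (1.70711, -0.29289); octagon support 1.70711 vs apothem 1.5 → ∉ W
#3 (2, -2, -1, 3): internal (5.53553, 1.70711); octagon support 5.53553 vs apothem 1.5 → ∉ W
#4 (1, -1, 1, 1): internal (2.41421, -1.00000); octagon support 2.41421 vs apothem 1.5 → ∉ W
#5 (-3, -2, -1, -2): internal (-3.00000, -1.82843); octagon support 3.41421 vs apothem 1.5 → ∉ W
#6 (-1, 1, -1, 1): internal (-1.00000, 2.41421); octagon support 2.41421 vs apothem 1.5 → ∉ W
#7 (2, 1, -1, -1): internal (0.58579, 1.00000); octagon support 1.12132 vs apothem 1.5 → ∈ W
#8 (-2, 1, 2, 1): internal (-2.00000, -0.58579); octagon support 2.00000 vs apothem 1.5 → ∉ W
#9 (3, 3, 2, -1): internal (0.17157, -0.58579); octagon support 0.58579 vs apothem 1.5 → ∈ W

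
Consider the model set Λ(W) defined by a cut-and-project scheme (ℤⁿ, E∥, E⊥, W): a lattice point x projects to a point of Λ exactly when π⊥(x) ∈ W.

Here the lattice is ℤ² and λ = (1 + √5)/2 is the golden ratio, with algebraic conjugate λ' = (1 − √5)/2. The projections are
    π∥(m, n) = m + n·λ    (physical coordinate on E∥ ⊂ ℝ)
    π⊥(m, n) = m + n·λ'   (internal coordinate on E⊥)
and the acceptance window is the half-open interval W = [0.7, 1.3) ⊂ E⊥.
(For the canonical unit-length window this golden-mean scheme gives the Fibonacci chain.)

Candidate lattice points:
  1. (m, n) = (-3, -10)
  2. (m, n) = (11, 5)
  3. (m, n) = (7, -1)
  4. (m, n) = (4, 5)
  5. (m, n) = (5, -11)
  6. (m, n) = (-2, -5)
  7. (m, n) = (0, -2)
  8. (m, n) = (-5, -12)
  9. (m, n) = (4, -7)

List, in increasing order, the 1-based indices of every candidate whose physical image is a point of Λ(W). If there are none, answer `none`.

4, 6, 7

Numerically λ ≈ 1.61803 and λ' = −1/λ ≈ -0.61803.
candidate 1: (m,n)=(-3,-10) → π∥ = -3-10·λ ≈ -19.18034, π⊥ = -3-10·λ' ≈ 3.18034 ∉ [0.7, 1.3) ⇒ out
candidate 2: (m,n)=(11,5) → π∥ = 11+5·λ ≈ 19.09017, π⊥ = 11+5·λ' ≈ 7.90983 ∉ [0.7, 1.3) ⇒ out
candidate 3: (m,n)=(7,-1) → π∥ = 7-1·λ ≈ 5.38197, π⊥ = 7-1·λ' ≈ 7.61803 ∉ [0.7, 1.3) ⇒ out
candidate 4: (m,n)=(4,5) → π∥ = 4+5·λ ≈ 12.09017, π⊥ = 4+5·λ' ≈ 0.90983 ∈ [0.7, 1.3) ⇒ IN Λ
candidate 5: (m,n)=(5,-11) → π∥ = 5-11·λ ≈ -12.79837, π⊥ = 5-11·λ' ≈ 11.79837 ∉ [0.7, 1.3) ⇒ out
candidate 6: (m,n)=(-2,-5) → π∥ = -2-5·λ ≈ -10.09017, π⊥ = -2-5·λ' ≈ 1.09017 ∈ [0.7, 1.3) ⇒ IN Λ
candidate 7: (m,n)=(0,-2) → π∥ = 0-2·λ ≈ -3.23607, π⊥ = 0-2·λ' ≈ 1.23607 ∈ [0.7, 1.3) ⇒ IN Λ
candidate 8: (m,n)=(-5,-12) → π∥ = -5-12·λ ≈ -24.41641, π⊥ = -5-12·λ' ≈ 2.41641 ∉ [0.7, 1.3) ⇒ out
candidate 9: (m,n)=(4,-7) → π∥ = 4-7·λ ≈ -7.32624, π⊥ = 4-7·λ' ≈ 8.32624 ∉ [0.7, 1.3) ⇒ out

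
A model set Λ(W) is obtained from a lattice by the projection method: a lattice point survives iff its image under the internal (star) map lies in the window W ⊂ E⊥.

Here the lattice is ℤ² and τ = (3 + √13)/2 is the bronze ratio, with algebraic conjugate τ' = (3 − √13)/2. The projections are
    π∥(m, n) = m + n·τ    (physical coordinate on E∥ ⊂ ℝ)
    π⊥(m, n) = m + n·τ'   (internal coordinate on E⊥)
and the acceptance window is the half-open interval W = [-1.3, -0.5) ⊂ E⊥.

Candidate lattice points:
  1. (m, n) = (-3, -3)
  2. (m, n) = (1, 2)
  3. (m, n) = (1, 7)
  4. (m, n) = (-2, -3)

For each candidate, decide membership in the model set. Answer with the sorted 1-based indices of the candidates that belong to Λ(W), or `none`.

Numerically τ ≈ 3.3028 and τ' = −1/τ ≈ -0.3028.
#1 (-3,-3): internal coord -3 + (-3)·τ' = -2.0917; -2.0917 ∉ [-1.3, -0.5) → out
#2 (1,2): internal coord 1 + (2)·τ' = +0.3944; +0.3944 ∉ [-1.3, -0.5) → out
#3 (1,7): internal coord 1 + (7)·τ' = -1.1194; -1.1194 ∈ [-1.3, -0.5) → IN Λ
#4 (-2,-3): internal coord -2 + (-3)·τ' = -1.0917; -1.0917 ∈ [-1.3, -0.5) → IN Λ

3, 4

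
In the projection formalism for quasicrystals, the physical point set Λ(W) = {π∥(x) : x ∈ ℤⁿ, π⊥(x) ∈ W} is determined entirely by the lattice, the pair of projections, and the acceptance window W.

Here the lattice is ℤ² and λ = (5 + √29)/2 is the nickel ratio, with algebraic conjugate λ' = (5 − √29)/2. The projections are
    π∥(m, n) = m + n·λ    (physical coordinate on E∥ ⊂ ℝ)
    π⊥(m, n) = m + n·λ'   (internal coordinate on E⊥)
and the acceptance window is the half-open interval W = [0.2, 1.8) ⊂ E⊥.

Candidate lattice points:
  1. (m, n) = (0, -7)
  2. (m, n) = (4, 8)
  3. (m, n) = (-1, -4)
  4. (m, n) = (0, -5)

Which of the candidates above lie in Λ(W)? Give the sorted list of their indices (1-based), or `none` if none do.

1, 4

Compute λ' = (5−√29)/2 = -0.19258, so π⊥(m,n) = m -0.19258·n.
candidate 1: (m,n)=(0,-7) → π∥ = 0-7·λ ≈ -36.34808, π⊥ = 0-7·λ' ≈ 1.34808 ∈ [0.2, 1.8) ⇒ IN Λ
candidate 2: (m,n)=(4,8) → π∥ = 4+8·λ ≈ 45.54066, π⊥ = 4+8·λ' ≈ 2.45934 ∉ [0.2, 1.8) ⇒ out
candidate 3: (m,n)=(-1,-4) → π∥ = -1-4·λ ≈ -21.77033, π⊥ = -1-4·λ' ≈ -0.22967 ∉ [0.2, 1.8) ⇒ out
candidate 4: (m,n)=(0,-5) → π∥ = 0-5·λ ≈ -25.96291, π⊥ = 0-5·λ' ≈ 0.96291 ∈ [0.2, 1.8) ⇒ IN Λ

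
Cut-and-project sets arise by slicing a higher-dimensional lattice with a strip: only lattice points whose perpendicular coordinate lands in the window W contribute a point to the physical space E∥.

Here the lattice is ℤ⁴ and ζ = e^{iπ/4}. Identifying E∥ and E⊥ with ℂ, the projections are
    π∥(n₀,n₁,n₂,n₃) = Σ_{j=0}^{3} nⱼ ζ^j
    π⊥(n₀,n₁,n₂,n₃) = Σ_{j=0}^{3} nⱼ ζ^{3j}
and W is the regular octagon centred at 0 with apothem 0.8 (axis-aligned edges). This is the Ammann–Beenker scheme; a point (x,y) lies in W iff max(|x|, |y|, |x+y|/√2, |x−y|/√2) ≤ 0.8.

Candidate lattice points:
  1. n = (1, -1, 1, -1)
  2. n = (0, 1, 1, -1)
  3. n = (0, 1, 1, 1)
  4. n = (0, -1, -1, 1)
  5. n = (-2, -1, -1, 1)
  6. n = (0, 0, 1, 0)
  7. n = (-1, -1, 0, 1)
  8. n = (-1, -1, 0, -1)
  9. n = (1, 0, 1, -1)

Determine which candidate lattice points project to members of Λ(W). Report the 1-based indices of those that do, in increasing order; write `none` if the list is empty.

3, 7

Internal map: ζ^{3j} for j=0..3 gives (1,0), (−√2/2,√2/2), (0,−1), (√2/2,√2/2).
#1 (1, -1, 1, -1): internal (1.000000, -2.414214); octagon support 2.414214 vs apothem 0.8 → ∉ W
#2 (0, 1, 1, -1): internal (-1.414214, -1.000000); octagon support 1.707107 vs apothem 0.8 → ∉ W
#3 (0, 1, 1, 1): internal (0.000000, 0.414214); octagon support 0.414214 vs apothem 0.8 → ∈ W
#4 (0, -1, -1, 1): internal (1.414214, 1.000000); octagon support 1.707107 vs apothem 0.8 → ∉ W
#5 (-2, -1, -1, 1): internal (-0.585786, 1.000000); octagon support 1.121320 vs apothem 0.8 → ∉ W
#6 (0, 0, 1, 0): internal (0.000000, -1.000000); octagon support 1.000000 vs apothem 0.8 → ∉ W
#7 (-1, -1, 0, 1): internal (0.414214, 0.000000); octagon support 0.414214 vs apothem 0.8 → ∈ W
#8 (-1, -1, 0, -1): internal (-1.000000, -1.414214); octagon support 1.707107 vs apothem 0.8 → ∉ W
#9 (1, 0, 1, -1): internal (0.292893, -1.707107); octagon support 1.707107 vs apothem 0.8 → ∉ W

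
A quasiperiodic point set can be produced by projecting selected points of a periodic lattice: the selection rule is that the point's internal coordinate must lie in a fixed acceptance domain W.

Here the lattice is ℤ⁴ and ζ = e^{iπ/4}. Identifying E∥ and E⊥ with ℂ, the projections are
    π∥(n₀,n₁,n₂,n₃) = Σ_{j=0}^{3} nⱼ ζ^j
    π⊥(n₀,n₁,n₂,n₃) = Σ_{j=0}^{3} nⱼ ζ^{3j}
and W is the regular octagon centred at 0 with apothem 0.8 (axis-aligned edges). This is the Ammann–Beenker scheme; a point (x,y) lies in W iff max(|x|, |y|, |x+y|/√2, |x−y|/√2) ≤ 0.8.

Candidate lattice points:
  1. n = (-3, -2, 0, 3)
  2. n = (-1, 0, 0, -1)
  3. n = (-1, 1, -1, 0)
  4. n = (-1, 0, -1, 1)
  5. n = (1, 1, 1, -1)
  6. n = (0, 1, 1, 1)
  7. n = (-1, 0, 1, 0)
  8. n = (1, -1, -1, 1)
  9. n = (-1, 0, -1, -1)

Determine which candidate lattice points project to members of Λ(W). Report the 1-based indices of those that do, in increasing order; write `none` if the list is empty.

Internal map: ζ^{3j} for j=0..3 gives (1,0), (−√2/2,√2/2), (0,−1), (√2/2,√2/2).
#1 (-3, -2, 0, 3): internal (0.5355, 0.7071); octagon support 0.8787 vs apothem 0.8 → ∉ W
#2 (-1, 0, 0, -1): internal (-1.7071, -0.7071); octagon support 1.7071 vs apothem 0.8 → ∉ W
#3 (-1, 1, -1, 0): internal (-1.7071, 1.7071); octagon support 2.4142 vs apothem 0.8 → ∉ W
#4 (-1, 0, -1, 1): internal (-0.2929, 1.7071); octagon support 1.7071 vs apothem 0.8 → ∉ W
#5 (1, 1, 1, -1): internal (-0.4142, -1.0000); octagon support 1.0000 vs apothem 0.8 → ∉ W
#6 (0, 1, 1, 1): internal (0.0000, 0.4142); octagon support 0.4142 vs apothem 0.8 → ∈ W
#7 (-1, 0, 1, 0): internal (-1.0000, -1.0000); octagon support 1.4142 vs apothem 0.8 → ∉ W
#8 (1, -1, -1, 1): internal (2.4142, 1.0000); octagon support 2.4142 vs apothem 0.8 → ∉ W
#9 (-1, 0, -1, -1): internal (-1.7071, 0.2929); octagon support 1.7071 vs apothem 0.8 → ∉ W

6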